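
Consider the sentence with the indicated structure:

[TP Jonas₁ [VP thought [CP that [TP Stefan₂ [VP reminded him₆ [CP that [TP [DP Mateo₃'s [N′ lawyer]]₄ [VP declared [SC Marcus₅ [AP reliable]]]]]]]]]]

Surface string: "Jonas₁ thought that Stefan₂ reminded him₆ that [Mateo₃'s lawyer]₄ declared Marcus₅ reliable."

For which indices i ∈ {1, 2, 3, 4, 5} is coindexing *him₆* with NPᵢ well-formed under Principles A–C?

{1}

*him* is a pronoun, so Principle B applies: it must be free in its binding domain.
Binding domain of *him₆*: the embedded TP, whose subject is Stefan₂.
*Jonas₁* c-commands the pronoun but from outside its binding domain, and is not c-commanded by it → coindexation permitted.
*Stefan₂* c-commands the pronoun within its binding domain → coindexation would violate Principle B.
*Mateo₃*: the pronoun c-commands this R-expression → coindexation would violate Principle C on *Mateo₃*.
*[Mateo₃'s lawyer]₄*: the pronoun c-commands this R-expression → coindexation would violate Principle C on *[Mateo₃'s lawyer]₄*.
*Marcus₅*: the pronoun c-commands this R-expression → coindexation would violate Principle C on *Marcus₅*.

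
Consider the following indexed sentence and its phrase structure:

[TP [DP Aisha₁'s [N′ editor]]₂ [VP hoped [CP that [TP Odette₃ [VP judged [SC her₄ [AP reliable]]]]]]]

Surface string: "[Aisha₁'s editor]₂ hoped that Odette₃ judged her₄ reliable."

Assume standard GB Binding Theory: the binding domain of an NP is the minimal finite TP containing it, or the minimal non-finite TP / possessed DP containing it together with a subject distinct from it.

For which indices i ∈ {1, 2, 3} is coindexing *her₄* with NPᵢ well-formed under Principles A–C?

{1, 2}

*her* is a pronoun, so Principle B applies: it must be free in its binding domain.
Binding domain of *her₄*: the embedded TP, whose subject is Odette₃.
*Aisha₁* and the pronoun do not c-command one another → neither Principle B nor Principle C is at stake; coindexation permitted.
*[Aisha₁'s editor]₂* c-commands the pronoun but from outside its binding domain, and is not c-commanded by it → coindexation permitted.
*Odette₃* c-commands the pronoun within its binding domain → coindexation would violate Principle B.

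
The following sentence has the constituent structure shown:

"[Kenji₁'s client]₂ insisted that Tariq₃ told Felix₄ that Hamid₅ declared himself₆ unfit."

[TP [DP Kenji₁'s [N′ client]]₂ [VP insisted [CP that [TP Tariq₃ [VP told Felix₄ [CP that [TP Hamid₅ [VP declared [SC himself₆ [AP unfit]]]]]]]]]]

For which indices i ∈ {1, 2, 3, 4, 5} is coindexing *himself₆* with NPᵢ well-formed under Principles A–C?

{5}

*himself* is an anaphor, so Principle A applies: it must be bound in its binding domain.
Binding domain of *himself₆*: the embedded TP, whose subject is Hamid₅.
*Kenji₁* does not c-command the anaphor → cannot bind it.
*[Kenji₁'s client]₂* c-commands the anaphor but is outside its binding domain → cannot satisfy Principle A.
*Tariq₃* c-commands the anaphor but is outside its binding domain → cannot satisfy Principle A.
*Felix₄* c-commands the anaphor but is outside its binding domain → cannot satisfy Principle A.
*Hamid₅* c-commands the anaphor within its binding domain → licit binder.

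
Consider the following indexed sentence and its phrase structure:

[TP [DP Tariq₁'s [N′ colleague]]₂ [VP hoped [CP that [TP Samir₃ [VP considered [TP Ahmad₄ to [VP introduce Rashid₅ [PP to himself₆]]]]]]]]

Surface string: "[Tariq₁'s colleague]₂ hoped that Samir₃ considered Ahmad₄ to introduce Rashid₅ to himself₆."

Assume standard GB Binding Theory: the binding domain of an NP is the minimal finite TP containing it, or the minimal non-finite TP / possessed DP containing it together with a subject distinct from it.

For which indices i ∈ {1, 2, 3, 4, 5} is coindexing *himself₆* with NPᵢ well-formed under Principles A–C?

{4, 5}

*himself* is an anaphor, so Principle A applies: it must be bound in its binding domain.
Binding domain of *himself₆*: the embedded TP, whose subject is Ahmad₄.
*Tariq₁* does not c-command the anaphor → cannot bind it.
*[Tariq₁'s colleague]₂* c-commands the anaphor but is outside its binding domain → cannot satisfy Principle A.
*Samir₃* c-commands the anaphor but is outside its binding domain → cannot satisfy Principle A.
*Ahmad₄* c-commands the anaphor within its binding domain → licit binder.
*Rashid₅* c-commands the anaphor within its binding domain → licit binder.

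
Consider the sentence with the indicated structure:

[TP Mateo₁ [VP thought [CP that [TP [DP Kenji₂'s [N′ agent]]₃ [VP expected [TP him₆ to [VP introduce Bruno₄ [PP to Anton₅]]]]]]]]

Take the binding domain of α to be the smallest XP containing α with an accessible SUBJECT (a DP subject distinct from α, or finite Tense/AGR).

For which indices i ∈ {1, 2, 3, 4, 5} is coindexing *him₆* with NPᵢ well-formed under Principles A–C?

*him* is a pronoun, so Principle B applies: it must be free in its binding domain.
Binding domain of *him₆*: the embedded TP, whose subject is [Kenji₂'s agent]₃.
*Mateo₁* c-commands the pronoun but from outside its binding domain, and is not c-commanded by it → coindexation permitted.
*Kenji₂* and the pronoun do not c-command one another → neither Principle B nor Principle C is at stake; coindexation permitted.
*[Kenji₂'s agent]₃* c-commands the pronoun within its binding domain → coindexation would violate Principle B.
*Bruno₄*: the pronoun c-commands this R-expression → coindexation would violate Principle C on *Bruno₄*.
*Anton₅*: the pronoun c-commands this R-expression → coindexation would violate Principle C on *Anton₅*.

{1, 2}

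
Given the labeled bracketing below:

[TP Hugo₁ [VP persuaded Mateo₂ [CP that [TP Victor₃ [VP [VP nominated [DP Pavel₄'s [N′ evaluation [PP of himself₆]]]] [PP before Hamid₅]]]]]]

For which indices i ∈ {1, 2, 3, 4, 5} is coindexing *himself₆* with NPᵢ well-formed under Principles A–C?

*himself* is an anaphor, so Principle A applies: it must be bound in its binding domain.
Binding domain of *himself₆*: the possessed DP, whose subject is Pavel₄.
*Hugo₁* c-commands the anaphor but is outside its binding domain → cannot satisfy Principle A.
*Mateo₂* c-commands the anaphor but is outside its binding domain → cannot satisfy Principle A.
*Victor₃* c-commands the anaphor but is outside its binding domain → cannot satisfy Principle A.
*Pavel₄* c-commands the anaphor within its binding domain → licit binder.
*Hamid₅* does not c-command the anaphor → cannot bind it.

{4}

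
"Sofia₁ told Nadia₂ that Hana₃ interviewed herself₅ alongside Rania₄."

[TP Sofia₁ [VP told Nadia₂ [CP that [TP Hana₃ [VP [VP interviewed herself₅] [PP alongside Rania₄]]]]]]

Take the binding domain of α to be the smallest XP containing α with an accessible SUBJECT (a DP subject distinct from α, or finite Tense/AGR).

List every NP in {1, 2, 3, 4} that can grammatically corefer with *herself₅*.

*herself* is an anaphor, so Principle A applies: it must be bound in its binding domain.
Binding domain of *herself₅*: the embedded TP, whose subject is Hana₃.
*Sofia₁* c-commands the anaphor but is outside its binding domain → cannot satisfy Principle A.
*Nadia₂* c-commands the anaphor but is outside its binding domain → cannot satisfy Principle A.
*Hana₃* c-commands the anaphor within its binding domain → licit binder.
*Rania₄* does not c-command the anaphor → cannot bind it.

{3}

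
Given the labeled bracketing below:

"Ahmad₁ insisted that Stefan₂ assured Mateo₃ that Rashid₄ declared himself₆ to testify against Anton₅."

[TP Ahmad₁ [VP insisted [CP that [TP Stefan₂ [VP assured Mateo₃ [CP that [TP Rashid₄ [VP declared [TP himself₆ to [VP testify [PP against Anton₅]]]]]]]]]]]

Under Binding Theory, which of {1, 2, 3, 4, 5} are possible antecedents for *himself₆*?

*himself* is an anaphor, so Principle A applies: it must be bound in its binding domain.
Binding domain of *himself₆*: the embedded TP, whose subject is Rashid₄.
*Ahmad₁* c-commands the anaphor but is outside its binding domain → cannot satisfy Principle A.
*Stefan₂* c-commands the anaphor but is outside its binding domain → cannot satisfy Principle A.
*Mateo₃* c-commands the anaphor but is outside its binding domain → cannot satisfy Principle A.
*Rashid₄* c-commands the anaphor within its binding domain → licit binder.
*Anton₅* does not c-command the anaphor → cannot bind it.

{4}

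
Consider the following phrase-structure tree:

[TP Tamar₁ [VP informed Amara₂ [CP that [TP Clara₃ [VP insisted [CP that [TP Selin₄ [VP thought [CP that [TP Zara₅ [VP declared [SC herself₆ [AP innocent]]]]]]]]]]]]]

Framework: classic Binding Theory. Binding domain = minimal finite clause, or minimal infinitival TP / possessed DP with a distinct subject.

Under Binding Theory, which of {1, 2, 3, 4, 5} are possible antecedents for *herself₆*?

*herself* is an anaphor, so Principle A applies: it must be bound in its binding domain.
Binding domain of *herself₆*: the embedded TP, whose subject is Zara₅.
*Tamar₁* c-commands the anaphor but is outside its binding domain → cannot satisfy Principle A.
*Amara₂* c-commands the anaphor but is outside its binding domain → cannot satisfy Principle A.
*Clara₃* c-commands the anaphor but is outside its binding domain → cannot satisfy Principle A.
*Selin₄* c-commands the anaphor but is outside its binding domain → cannot satisfy Principle A.
*Zara₅* c-commands the anaphor within its binding domain → licit binder.

{5}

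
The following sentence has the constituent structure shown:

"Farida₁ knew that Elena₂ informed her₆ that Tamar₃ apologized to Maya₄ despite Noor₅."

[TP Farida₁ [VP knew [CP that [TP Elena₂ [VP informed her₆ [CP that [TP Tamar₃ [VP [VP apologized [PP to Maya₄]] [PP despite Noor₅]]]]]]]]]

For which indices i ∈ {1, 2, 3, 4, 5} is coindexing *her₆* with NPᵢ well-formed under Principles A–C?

*her* is a pronoun, so Principle B applies: it must be free in its binding domain.
Binding domain of *her₆*: the embedded TP, whose subject is Elena₂.
*Farida₁* c-commands the pronoun but from outside its binding domain, and is not c-commanded by it → coindexation permitted.
*Elena₂* c-commands the pronoun within its binding domain → coindexation would violate Principle B.
*Tamar₃*: the pronoun c-commands this R-expression → coindexation would violate Principle C on *Tamar₃*.
*Maya₄*: the pronoun c-commands this R-expression → coindexation would violate Principle C on *Maya₄*.
*Noor₅*: the pronoun c-commands this R-expression → coindexation would violate Principle C on *Noor₅*.

{1}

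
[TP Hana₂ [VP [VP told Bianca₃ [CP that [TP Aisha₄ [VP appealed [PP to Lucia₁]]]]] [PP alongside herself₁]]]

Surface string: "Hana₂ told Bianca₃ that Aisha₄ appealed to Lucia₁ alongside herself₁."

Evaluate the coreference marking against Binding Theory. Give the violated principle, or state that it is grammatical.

The two coindexed NPs are *Lucia₁* and *herself₁*.
*herself₁* is an anaphor. Principle A requires it to be bound within its binding domain — the matrix TP, whose subject is Hana₂.
Within that domain it is c-commanded by *Hana₂*, which does not share its index.
*Lucia₁* does not c-command the anaphor at all.
The anaphor is unbound in its domain → Principle A violation.

Principle A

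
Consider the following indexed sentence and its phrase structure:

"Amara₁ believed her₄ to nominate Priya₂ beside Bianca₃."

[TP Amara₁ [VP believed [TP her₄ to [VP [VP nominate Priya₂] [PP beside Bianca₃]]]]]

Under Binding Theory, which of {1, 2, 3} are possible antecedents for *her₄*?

*her* is a pronoun, so Principle B applies: it must be free in its binding domain.
Binding domain of *her₄*: the matrix TP, whose subject is Amara₁.
*Amara₁* c-commands the pronoun within its binding domain → coindexation would violate Principle B.
*Priya₂*: the pronoun c-commands this R-expression → coindexation would violate Principle C on *Priya₂*.
*Bianca₃*: the pronoun c-commands this R-expression → coindexation would violate Principle C on *Bianca₃*.

none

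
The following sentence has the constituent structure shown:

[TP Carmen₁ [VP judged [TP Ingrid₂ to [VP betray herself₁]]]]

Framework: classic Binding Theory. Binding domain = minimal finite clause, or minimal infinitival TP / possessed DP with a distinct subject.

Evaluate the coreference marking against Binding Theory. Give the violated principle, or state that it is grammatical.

Principle A

The two coindexed NPs are *Carmen₁* and *herself₁*.
*herself₁* is an anaphor. Principle A requires it to be bound within its binding domain — the embedded TP, whose subject is Ingrid₂.
Within that domain it is c-commanded by *Ingrid₂*, which does not share its index.
*Carmen₁* does c-command the anaphor, but from outside its binding domain.
The anaphor is unbound in its domain → Principle A violation.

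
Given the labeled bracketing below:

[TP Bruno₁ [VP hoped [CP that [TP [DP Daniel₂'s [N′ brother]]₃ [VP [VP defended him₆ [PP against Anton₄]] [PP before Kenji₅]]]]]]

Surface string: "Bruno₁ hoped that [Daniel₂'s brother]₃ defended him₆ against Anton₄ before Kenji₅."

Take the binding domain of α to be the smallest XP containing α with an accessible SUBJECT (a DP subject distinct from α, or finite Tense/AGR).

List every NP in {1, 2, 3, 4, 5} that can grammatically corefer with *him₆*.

*him* is a pronoun, so Principle B applies: it must be free in its binding domain.
Binding domain of *him₆*: the embedded TP, whose subject is [Daniel₂'s brother]₃.
*Bruno₁* c-commands the pronoun but from outside its binding domain, and is not c-commanded by it → coindexation permitted.
*Daniel₂* and the pronoun do not c-command one another → neither Principle B nor Principle C is at stake; coindexation permitted.
*[Daniel₂'s brother]₃* c-commands the pronoun within its binding domain → coindexation would violate Principle B.
*Anton₄*: the pronoun c-commands this R-expression → coindexation would violate Principle C on *Anton₄*.
*Kenji₅* and the pronoun do not c-command one another → neither Principle B nor Principle C is at stake; coindexation permitted.

{1, 2, 5}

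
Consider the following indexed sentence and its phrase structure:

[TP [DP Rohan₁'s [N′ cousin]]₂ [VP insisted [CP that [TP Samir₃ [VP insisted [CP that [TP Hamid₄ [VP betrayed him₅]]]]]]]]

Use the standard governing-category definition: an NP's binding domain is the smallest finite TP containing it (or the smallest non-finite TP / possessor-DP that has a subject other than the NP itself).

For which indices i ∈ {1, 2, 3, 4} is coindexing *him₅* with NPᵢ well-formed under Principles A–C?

{1, 2, 3}

*him* is a pronoun, so Principle B applies: it must be free in its binding domain.
Binding domain of *him₅*: the embedded TP, whose subject is Hamid₄.
*Rohan₁* and the pronoun do not c-command one another → neither Principle B nor Principle C is at stake; coindexation permitted.
*[Rohan₁'s cousin]₂* c-commands the pronoun but from outside its binding domain, and is not c-commanded by it → coindexation permitted.
*Samir₃* c-commands the pronoun but from outside its binding domain, and is not c-commanded by it → coindexation permitted.
*Hamid₄* c-commands the pronoun within its binding domain → coindexation would violate Principle B.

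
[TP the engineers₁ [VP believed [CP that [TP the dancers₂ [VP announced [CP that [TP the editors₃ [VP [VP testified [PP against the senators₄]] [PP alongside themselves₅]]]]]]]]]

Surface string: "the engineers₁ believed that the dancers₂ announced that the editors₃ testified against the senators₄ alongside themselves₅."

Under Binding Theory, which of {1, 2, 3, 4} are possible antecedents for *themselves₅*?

*themselves* is an anaphor, so Principle A applies: it must be bound in its binding domain.
Binding domain of *themselves₅*: the embedded TP, whose subject is the editors₃.
*the engineers₁* c-commands the anaphor but is outside its binding domain → cannot satisfy Principle A.
*the dancers₂* c-commands the anaphor but is outside its binding domain → cannot satisfy Principle A.
*the editors₃* c-commands the anaphor within its binding domain → licit binder.
*the senators₄* does not c-command the anaphor → cannot bind it.

{3}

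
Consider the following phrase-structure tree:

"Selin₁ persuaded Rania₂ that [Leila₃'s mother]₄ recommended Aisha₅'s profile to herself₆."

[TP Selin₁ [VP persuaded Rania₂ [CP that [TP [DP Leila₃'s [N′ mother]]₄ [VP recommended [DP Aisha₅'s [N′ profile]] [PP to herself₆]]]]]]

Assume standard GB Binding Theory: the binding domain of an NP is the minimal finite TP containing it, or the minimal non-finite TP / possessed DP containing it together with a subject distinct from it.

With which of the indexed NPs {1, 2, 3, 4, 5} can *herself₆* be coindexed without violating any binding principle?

{4}

*herself* is an anaphor, so Principle A applies: it must be bound in its binding domain.
Binding domain of *herself₆*: the embedded TP, whose subject is [Leila₃'s mother]₄.
*Selin₁* c-commands the anaphor but is outside its binding domain → cannot satisfy Principle A.
*Rania₂* c-commands the anaphor but is outside its binding domain → cannot satisfy Principle A.
*Leila₃* does not c-command the anaphor → cannot bind it.
*[Leila₃'s mother]₄* c-commands the anaphor within its binding domain → licit binder.
*Aisha₅* does not c-command the anaphor → cannot bind it.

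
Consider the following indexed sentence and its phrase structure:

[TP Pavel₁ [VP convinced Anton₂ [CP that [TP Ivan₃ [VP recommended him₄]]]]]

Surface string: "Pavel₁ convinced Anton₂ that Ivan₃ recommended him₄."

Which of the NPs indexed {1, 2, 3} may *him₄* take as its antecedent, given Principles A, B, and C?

*him* is a pronoun, so Principle B applies: it must be free in its binding domain.
Binding domain of *him₄*: the embedded TP, whose subject is Ivan₃.
*Pavel₁* c-commands the pronoun but from outside its binding domain, and is not c-commanded by it → coindexation permitted.
*Anton₂* c-commands the pronoun but from outside its binding domain, and is not c-commanded by it → coindexation permitted.
*Ivan₃* c-commands the pronoun within its binding domain → coindexation would violate Principle B.

{1, 2}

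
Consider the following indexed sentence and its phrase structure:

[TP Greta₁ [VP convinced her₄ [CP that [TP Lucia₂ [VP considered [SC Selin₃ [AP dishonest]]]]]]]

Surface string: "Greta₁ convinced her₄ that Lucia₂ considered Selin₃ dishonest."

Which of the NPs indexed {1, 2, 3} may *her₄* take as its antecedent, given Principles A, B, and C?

*her* is a pronoun, so Principle B applies: it must be free in its binding domain.
Binding domain of *her₄*: the matrix TP, whose subject is Greta₁.
*Greta₁* c-commands the pronoun within its binding domain → coindexation would violate Principle B.
*Lucia₂*: the pronoun c-commands this R-expression → coindexation would violate Principle C on *Lucia₂*.
*Selin₃*: the pronoun c-commands this R-expression → coindexation would violate Principle C on *Selin₃*.

none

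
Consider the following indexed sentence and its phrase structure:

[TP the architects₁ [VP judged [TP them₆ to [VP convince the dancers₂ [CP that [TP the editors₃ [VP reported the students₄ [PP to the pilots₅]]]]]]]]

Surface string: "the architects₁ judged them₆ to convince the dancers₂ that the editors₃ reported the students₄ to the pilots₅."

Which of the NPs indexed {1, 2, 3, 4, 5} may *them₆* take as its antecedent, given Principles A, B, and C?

none

*them* is a pronoun, so Principle B applies: it must be free in its binding domain.
Binding domain of *them₆*: the matrix TP, whose subject is the architects₁.
*the architects₁* c-commands the pronoun within its binding domain → coindexation would violate Principle B.
*the dancers₂*: the pronoun c-commands this R-expression → coindexation would violate Principle C on *the dancers₂*.
*the editors₃*: the pronoun c-commands this R-expression → coindexation would violate Principle C on *the editors₃*.
*the students₄*: the pronoun c-commands this R-expression → coindexation would violate Principle C on *the students₄*.
*the pilots₅*: the pronoun c-commands this R-expression → coindexation would violate Principle C on *the pilots₅*.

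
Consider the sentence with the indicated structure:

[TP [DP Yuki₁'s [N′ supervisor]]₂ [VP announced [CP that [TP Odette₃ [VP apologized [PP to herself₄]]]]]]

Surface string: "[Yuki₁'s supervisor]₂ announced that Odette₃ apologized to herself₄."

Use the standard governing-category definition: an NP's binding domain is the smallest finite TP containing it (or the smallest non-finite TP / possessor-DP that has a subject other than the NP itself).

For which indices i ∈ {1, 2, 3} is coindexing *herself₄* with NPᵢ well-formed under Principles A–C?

*herself* is an anaphor, so Principle A applies: it must be bound in its binding domain.
Binding domain of *herself₄*: the embedded TP, whose subject is Odette₃.
*Yuki₁* does not c-command the anaphor → cannot bind it.
*[Yuki₁'s supervisor]₂* c-commands the anaphor but is outside its binding domain → cannot satisfy Principle A.
*Odette₃* c-commands the anaphor within its binding domain → licit binder.

{3}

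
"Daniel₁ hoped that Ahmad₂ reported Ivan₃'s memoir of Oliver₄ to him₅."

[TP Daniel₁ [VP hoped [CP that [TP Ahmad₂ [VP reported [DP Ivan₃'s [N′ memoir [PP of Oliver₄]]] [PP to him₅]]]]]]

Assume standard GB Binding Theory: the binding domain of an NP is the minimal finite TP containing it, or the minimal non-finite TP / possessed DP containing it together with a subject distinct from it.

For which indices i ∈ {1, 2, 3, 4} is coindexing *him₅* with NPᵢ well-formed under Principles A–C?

{1, 3, 4}

*him* is a pronoun, so Principle B applies: it must be free in its binding domain.
Binding domain of *him₅*: the embedded TP, whose subject is Ahmad₂.
*Daniel₁* c-commands the pronoun but from outside its binding domain, and is not c-commanded by it → coindexation permitted.
*Ahmad₂* c-commands the pronoun within its binding domain → coindexation would violate Principle B.
*Ivan₃* and the pronoun do not c-command one another → neither Principle B nor Principle C is at stake; coindexation permitted.
*Oliver₄* and the pronoun do not c-command one another → neither Principle B nor Principle C is at stake; coindexation permitted.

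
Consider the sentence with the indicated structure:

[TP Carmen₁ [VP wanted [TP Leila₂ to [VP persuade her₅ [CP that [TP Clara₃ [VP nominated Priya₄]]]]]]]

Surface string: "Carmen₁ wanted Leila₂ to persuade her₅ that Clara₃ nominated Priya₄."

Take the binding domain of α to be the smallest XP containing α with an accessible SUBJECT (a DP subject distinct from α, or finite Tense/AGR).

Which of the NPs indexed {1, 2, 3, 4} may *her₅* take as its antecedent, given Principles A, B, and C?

{1}

*her* is a pronoun, so Principle B applies: it must be free in its binding domain.
Binding domain of *her₅*: the embedded TP, whose subject is Leila₂.
*Carmen₁* c-commands the pronoun but from outside its binding domain, and is not c-commanded by it → coindexation permitted.
*Leila₂* c-commands the pronoun within its binding domain → coindexation would violate Principle B.
*Clara₃*: the pronoun c-commands this R-expression → coindexation would violate Principle C on *Clara₃*.
*Priya₄*: the pronoun c-commands this R-expression → coindexation would violate Principle C on *Priya₄*.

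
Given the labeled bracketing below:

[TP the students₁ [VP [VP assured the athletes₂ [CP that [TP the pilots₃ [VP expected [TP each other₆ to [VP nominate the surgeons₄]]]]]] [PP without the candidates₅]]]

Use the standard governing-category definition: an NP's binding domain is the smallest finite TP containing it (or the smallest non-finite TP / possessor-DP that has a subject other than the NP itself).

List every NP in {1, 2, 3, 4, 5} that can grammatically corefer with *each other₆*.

{3}

*each other* is an anaphor, so Principle A applies: it must be bound in its binding domain.
Binding domain of *each other₆*: the embedded TP, whose subject is the pilots₃.
*the students₁* c-commands the anaphor but is outside its binding domain → cannot satisfy Principle A.
*the athletes₂* c-commands the anaphor but is outside its binding domain → cannot satisfy Principle A.
*the pilots₃* c-commands the anaphor within its binding domain → licit binder.
*the surgeons₄* does not c-command the anaphor → cannot bind it.
*the candidates₅* does not c-command the anaphor → cannot bind it.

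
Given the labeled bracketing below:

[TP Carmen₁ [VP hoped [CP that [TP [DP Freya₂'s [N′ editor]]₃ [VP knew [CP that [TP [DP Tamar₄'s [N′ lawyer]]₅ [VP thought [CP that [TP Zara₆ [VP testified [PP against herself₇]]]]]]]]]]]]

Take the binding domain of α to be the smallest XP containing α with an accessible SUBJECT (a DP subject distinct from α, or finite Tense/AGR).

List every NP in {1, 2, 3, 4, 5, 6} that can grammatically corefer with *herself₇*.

{6}

*herself* is an anaphor, so Principle A applies: it must be bound in its binding domain.
Binding domain of *herself₇*: the embedded TP, whose subject is Zara₆.
*Carmen₁* c-commands the anaphor but is outside its binding domain → cannot satisfy Principle A.
*Freya₂* does not c-command the anaphor → cannot bind it.
*[Freya₂'s editor]₃* c-commands the anaphor but is outside its binding domain → cannot satisfy Principle A.
*Tamar₄* does not c-command the anaphor → cannot bind it.
*[Tamar₄'s lawyer]₅* c-commands the anaphor but is outside its binding domain → cannot satisfy Principle A.
*Zara₆* c-commands the anaphor within its binding domain → licit binder.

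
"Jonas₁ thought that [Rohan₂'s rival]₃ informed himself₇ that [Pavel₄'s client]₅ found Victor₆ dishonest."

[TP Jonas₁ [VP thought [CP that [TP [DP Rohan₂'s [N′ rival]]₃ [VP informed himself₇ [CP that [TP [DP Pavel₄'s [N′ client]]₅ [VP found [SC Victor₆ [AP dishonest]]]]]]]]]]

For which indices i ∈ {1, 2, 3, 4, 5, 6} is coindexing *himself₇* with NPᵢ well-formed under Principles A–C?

*himself* is an anaphor, so Principle A applies: it must be bound in its binding domain.
Binding domain of *himself₇*: the embedded TP, whose subject is [Rohan₂'s rival]₃.
*Jonas₁* c-commands the anaphor but is outside its binding domain → cannot satisfy Principle A.
*Rohan₂* does not c-command the anaphor → cannot bind it.
*[Rohan₂'s rival]₃* c-commands the anaphor within its binding domain → licit binder.
*Pavel₄* does not c-command the anaphor → cannot bind it.
*[Pavel₄'s client]₅* does not c-command the anaphor → cannot bind it.
*Victor₆* does not c-command the anaphor → cannot bind it.

{3}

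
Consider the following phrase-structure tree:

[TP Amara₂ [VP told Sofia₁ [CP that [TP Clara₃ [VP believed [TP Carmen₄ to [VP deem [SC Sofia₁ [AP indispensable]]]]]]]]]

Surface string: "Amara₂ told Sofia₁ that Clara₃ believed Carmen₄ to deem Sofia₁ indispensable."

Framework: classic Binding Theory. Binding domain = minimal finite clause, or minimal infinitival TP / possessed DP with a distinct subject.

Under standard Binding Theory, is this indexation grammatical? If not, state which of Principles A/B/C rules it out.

The two coindexed NPs are *Sofia₁* (the lower occurrence) and *Sofia₁* (the higher occurrence).
*Sofia₁* (the lower occurrence) is an R-expression. Principle C requires it to be free everywhere.
*Sofia₁* (the higher occurrence) c-commands it and carries the same index.
The R-expression is bound → Principle C violation.

Principle C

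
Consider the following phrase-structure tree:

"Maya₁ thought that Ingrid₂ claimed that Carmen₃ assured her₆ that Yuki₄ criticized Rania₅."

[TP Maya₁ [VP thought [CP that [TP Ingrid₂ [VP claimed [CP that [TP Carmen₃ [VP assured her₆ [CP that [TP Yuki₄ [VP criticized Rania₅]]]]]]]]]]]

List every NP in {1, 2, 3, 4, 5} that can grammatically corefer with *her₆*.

*her* is a pronoun, so Principle B applies: it must be free in its binding domain.
Binding domain of *her₆*: the embedded TP, whose subject is Carmen₃.
*Maya₁* c-commands the pronoun but from outside its binding domain, and is not c-commanded by it → coindexation permitted.
*Ingrid₂* c-commands the pronoun but from outside its binding domain, and is not c-commanded by it → coindexation permitted.
*Carmen₃* c-commands the pronoun within its binding domain → coindexation would violate Principle B.
*Yuki₄*: the pronoun c-commands this R-expression → coindexation would violate Principle C on *Yuki₄*.
*Rania₅*: the pronoun c-commands this R-expression → coindexation would violate Principle C on *Rania₅*.

{1, 2}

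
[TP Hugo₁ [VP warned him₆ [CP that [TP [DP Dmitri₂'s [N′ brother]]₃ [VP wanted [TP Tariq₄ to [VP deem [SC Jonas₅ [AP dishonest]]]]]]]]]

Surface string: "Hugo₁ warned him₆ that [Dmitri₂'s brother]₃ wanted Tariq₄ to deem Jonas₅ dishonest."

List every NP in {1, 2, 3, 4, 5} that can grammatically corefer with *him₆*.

none

*him* is a pronoun, so Principle B applies: it must be free in its binding domain.
Binding domain of *him₆*: the matrix TP, whose subject is Hugo₁.
*Hugo₁* c-commands the pronoun within its binding domain → coindexation would violate Principle B.
*Dmitri₂*: the pronoun c-commands this R-expression → coindexation would violate Principle C on *Dmitri₂*.
*[Dmitri₂'s brother]₃*: the pronoun c-commands this R-expression → coindexation would violate Principle C on *[Dmitri₂'s brother]₃*.
*Tariq₄*: the pronoun c-commands this R-expression → coindexation would violate Principle C on *Tariq₄*.
*Jonas₅*: the pronoun c-commands this R-expression → coindexation would violate Principle C on *Jonas₅*.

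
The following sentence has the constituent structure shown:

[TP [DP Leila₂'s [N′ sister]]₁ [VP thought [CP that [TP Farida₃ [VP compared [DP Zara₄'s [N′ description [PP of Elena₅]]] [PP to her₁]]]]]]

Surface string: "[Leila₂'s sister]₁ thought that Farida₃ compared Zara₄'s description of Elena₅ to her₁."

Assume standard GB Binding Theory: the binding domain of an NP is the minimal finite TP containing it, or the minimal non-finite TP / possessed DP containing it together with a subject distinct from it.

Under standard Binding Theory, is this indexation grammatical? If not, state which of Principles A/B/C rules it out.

The two coindexed NPs are *[Leila₂'s sister]₁* and *her₁*.
*her₁* is a pronoun; its binding domain is the embedded TP, whose subject is Farida₃. Within that domain it is c-commanded only by *Farida₃*, which carries a different index — the pronoun is free locally, so Principle B holds.
*[Leila₂'s sister]₁* is an R-expression; *her₁* does not c-command it, and no other NP shares its index, so Principle C is satisfied.
All principles are respected.

grammatical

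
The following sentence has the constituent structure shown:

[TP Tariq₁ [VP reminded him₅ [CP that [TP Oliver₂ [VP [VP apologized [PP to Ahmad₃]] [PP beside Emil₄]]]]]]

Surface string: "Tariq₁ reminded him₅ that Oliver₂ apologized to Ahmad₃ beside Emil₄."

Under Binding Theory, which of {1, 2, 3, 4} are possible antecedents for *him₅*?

none

*him* is a pronoun, so Principle B applies: it must be free in its binding domain.
Binding domain of *him₅*: the matrix TP, whose subject is Tariq₁.
*Tariq₁* c-commands the pronoun within its binding domain → coindexation would violate Principle B.
*Oliver₂*: the pronoun c-commands this R-expression → coindexation would violate Principle C on *Oliver₂*.
*Ahmad₃*: the pronoun c-commands this R-expression → coindexation would violate Principle C on *Ahmad₃*.
*Emil₄*: the pronoun c-commands this R-expression → coindexation would violate Principle C on *Emil₄*.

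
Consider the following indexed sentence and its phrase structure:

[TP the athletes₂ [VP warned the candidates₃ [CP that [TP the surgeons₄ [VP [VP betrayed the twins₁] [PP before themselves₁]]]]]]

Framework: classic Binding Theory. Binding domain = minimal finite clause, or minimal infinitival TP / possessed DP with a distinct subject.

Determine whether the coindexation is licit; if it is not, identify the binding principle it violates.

The two coindexed NPs are *the twins₁* and *themselves₁*.
*themselves₁* is an anaphor. Principle A requires it to be bound within its binding domain — the embedded TP, whose subject is the surgeons₄.
Within that domain it is c-commanded by *the surgeons₄*, which does not share its index.
*the twins₁* does not c-command the anaphor at all.
The anaphor is unbound in its domain → Principle A violation.

Principle A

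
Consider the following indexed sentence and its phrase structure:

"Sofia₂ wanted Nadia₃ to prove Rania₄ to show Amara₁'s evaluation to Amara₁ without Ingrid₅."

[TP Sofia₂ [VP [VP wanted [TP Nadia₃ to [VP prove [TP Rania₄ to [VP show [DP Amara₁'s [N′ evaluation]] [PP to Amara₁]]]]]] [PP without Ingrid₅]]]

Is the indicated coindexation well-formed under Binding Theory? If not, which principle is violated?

grammatical

The two coindexed NPs are *Amara₁* and *Amara₁*.
*Amara₁* is an R-expression; no coindexed NP c-commands it, so Principle C holds.
*Amara₁* is an R-expression; *Amara₁* does not c-command it, and no other NP shares its index, so Principle C is satisfied.
All principles are respected.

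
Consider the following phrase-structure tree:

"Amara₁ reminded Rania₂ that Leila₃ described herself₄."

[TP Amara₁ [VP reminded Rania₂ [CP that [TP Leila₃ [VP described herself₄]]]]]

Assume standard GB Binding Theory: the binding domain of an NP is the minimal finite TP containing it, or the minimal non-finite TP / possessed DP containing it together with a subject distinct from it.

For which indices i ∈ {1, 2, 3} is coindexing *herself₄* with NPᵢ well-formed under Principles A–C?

{3}

*herself* is an anaphor, so Principle A applies: it must be bound in its binding domain.
Binding domain of *herself₄*: the embedded TP, whose subject is Leila₃.
*Amara₁* c-commands the anaphor but is outside its binding domain → cannot satisfy Principle A.
*Rania₂* c-commands the anaphor but is outside its binding domain → cannot satisfy Principle A.
*Leila₃* c-commands the anaphor within its binding domain → licit binder.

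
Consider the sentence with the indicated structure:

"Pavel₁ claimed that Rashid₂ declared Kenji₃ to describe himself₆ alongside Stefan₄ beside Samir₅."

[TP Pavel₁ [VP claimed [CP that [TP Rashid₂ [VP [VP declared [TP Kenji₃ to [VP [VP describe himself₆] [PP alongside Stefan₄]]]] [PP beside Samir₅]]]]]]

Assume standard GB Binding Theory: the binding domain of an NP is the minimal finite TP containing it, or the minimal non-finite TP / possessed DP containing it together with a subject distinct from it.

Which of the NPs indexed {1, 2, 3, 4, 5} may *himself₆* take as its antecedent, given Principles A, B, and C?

*himself* is an anaphor, so Principle A applies: it must be bound in its binding domain.
Binding domain of *himself₆*: the embedded TP, whose subject is Kenji₃.
*Pavel₁* c-commands the anaphor but is outside its binding domain → cannot satisfy Principle A.
*Rashid₂* c-commands the anaphor but is outside its binding domain → cannot satisfy Principle A.
*Kenji₃* c-commands the anaphor within its binding domain → licit binder.
*Stefan₄* does not c-command the anaphor → cannot bind it.
*Samir₅* does not c-command the anaphor → cannot bind it.

{3}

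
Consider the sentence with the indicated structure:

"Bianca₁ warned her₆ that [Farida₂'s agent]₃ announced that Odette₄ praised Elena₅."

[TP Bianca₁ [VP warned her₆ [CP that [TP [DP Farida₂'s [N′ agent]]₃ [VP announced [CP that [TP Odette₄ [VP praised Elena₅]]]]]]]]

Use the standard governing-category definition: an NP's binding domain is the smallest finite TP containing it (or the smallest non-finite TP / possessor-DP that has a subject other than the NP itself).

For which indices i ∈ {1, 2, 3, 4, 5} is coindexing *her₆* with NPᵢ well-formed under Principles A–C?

*her* is a pronoun, so Principle B applies: it must be free in its binding domain.
Binding domain of *her₆*: the matrix TP, whose subject is Bianca₁.
*Bianca₁* c-commands the pronoun within its binding domain → coindexation would violate Principle B.
*Farida₂*: the pronoun c-commands this R-expression → coindexation would violate Principle C on *Farida₂*.
*[Farida₂'s agent]₃*: the pronoun c-commands this R-expression → coindexation would violate Principle C on *[Farida₂'s agent]₃*.
*Odette₄*: the pronoun c-commands this R-expression → coindexation would violate Principle C on *Odette₄*.
*Elena₅*: the pronoun c-commands this R-expression → coindexation would violate Principle C on *Elena₅*.

none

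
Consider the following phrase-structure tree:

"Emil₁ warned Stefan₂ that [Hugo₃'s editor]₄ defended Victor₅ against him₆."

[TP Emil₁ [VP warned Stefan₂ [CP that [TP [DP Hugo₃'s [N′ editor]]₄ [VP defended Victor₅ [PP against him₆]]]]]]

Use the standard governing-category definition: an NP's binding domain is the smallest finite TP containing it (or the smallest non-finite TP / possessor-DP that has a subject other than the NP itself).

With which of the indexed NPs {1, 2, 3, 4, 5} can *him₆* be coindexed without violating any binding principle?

{1, 2, 3}

*him* is a pronoun, so Principle B applies: it must be free in its binding domain.
Binding domain of *him₆*: the embedded TP, whose subject is [Hugo₃'s editor]₄.
*Emil₁* c-commands the pronoun but from outside its binding domain, and is not c-commanded by it → coindexation permitted.
*Stefan₂* c-commands the pronoun but from outside its binding domain, and is not c-commanded by it → coindexation permitted.
*Hugo₃* and the pronoun do not c-command one another → neither Principle B nor Principle C is at stake; coindexation permitted.
*[Hugo₃'s editor]₄* c-commands the pronoun within its binding domain → coindexation would violate Principle B.
*Victor₅* c-commands the pronoun within its binding domain → coindexation would violate Principle B.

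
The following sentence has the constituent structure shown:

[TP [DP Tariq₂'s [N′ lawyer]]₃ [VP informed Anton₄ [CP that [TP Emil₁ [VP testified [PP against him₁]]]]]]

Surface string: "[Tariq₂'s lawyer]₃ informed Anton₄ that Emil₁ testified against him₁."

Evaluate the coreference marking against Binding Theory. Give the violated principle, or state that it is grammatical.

The two coindexed NPs are *Emil₁* and *him₁*.
*him₁* is a pronoun. Its binding domain is the embedded TP, whose subject is Emil₁.
*Emil₁* c-commands it within that domain and carries the same index.
The pronoun is locally bound → Principle B violation.

Principle B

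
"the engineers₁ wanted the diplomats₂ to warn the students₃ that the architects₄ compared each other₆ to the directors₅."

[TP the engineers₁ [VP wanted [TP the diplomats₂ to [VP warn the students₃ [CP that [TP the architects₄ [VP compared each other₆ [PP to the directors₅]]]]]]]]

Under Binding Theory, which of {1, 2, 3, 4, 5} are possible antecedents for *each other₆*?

*each other* is an anaphor, so Principle A applies: it must be bound in its binding domain.
Binding domain of *each other₆*: the embedded TP, whose subject is the architects₄.
*the engineers₁* c-commands the anaphor but is outside its binding domain → cannot satisfy Principle A.
*the diplomats₂* c-commands the anaphor but is outside its binding domain → cannot satisfy Principle A.
*the students₃* c-commands the anaphor but is outside its binding domain → cannot satisfy Principle A.
*the architects₄* c-commands the anaphor within its binding domain → licit binder.
*the directors₅* does not c-command the anaphor → cannot bind it.

{4}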